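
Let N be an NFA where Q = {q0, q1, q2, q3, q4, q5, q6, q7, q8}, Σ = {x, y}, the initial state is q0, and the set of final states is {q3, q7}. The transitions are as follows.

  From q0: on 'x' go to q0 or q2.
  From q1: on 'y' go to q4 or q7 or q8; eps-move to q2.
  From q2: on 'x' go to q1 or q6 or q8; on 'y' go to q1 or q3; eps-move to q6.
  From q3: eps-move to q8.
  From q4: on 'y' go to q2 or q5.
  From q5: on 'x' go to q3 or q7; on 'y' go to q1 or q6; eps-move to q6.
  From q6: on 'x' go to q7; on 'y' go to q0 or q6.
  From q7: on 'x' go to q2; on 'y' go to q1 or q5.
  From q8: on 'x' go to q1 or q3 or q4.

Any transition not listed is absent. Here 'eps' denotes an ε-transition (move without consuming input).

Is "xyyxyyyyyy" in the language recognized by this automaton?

Yes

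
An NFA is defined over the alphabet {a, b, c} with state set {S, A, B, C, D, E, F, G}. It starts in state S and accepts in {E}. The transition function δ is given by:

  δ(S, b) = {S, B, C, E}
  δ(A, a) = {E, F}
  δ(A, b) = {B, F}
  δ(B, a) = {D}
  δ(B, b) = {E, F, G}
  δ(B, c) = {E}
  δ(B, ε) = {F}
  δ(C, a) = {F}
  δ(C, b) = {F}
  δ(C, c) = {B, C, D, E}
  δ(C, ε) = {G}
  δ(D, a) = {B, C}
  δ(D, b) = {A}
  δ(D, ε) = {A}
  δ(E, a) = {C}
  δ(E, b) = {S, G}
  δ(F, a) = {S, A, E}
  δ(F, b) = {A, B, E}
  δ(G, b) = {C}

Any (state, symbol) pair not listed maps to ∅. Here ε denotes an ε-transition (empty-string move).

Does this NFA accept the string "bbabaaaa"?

Yes

Start in {S}.
Read 'b': S→{S, B, C, E}; union {S, B, C, E}; ε-closure = {S, B, C, E, F, G}.
Read 'b': S→{S, B, C, E}, B→{E, F, G}, C→{F}, E→{S, G}, F→{A, B, E}, G→{C}; now {S, A, B, C, E, F, G}.
Read 'a': S→∅, A→{E, F}, B→{D}, C→{F}, E→{C}, F→{S, A, E}, G→∅; union {S, A, C, D, E, F}; ε-closure = {S, A, C, D, E, F, G}.
Read 'b': S→{S, B, C, E}, A→{B, F}, C→{F}, D→{A}, E→{S, G}, F→{A, B, E}, G→{C}; now {S, A, B, C, E, F, G}.
Read 'a': S→∅, A→{E, F}, B→{D}, C→{F}, E→{C}, F→{S, A, E}, G→∅; union {S, A, C, D, E, F}; ε-closure = {S, A, C, D, E, F, G}.
Read 'a': S→∅, A→{E, F}, C→{F}, D→{B, C}, E→{C}, F→{S, A, E}, G→∅; union {S, A, B, C, E, F}; ε-closure = {S, A, B, C, E, F, G}.
Read 'a': S→∅, A→{E, F}, B→{D}, C→{F}, E→{C}, F→{S, A, E}, G→∅; union {S, A, C, D, E, F}; ε-closure = {S, A, C, D, E, F, G}.
Read 'a': S→∅, A→{E, F}, C→{F}, D→{B, C}, E→{C}, F→{S, A, E}, G→∅; union {S, A, B, C, E, F}; ε-closure = {S, A, B, C, E, F, G}.
The final set {S, A, B, C, E, F, G} contains the accepting state E.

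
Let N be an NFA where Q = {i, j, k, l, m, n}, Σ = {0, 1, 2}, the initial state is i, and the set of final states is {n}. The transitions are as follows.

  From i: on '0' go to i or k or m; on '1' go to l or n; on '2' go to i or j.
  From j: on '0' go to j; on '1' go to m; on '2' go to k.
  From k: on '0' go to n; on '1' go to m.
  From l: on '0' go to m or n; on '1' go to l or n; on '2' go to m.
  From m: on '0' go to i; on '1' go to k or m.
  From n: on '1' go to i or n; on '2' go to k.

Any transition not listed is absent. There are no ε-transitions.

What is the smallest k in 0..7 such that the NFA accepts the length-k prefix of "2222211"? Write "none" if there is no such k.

Start in {i}.
Read '2': i→{i, j}; now {i, j}.
Read '2': i→{i, j}, j→{k}; now {i, j, k}.
Read '2': i→{i, j}, j→{k}, k→∅; now {i, j, k}.
Read '2': i→{i, j}, j→{k}, k→∅; now {i, j, k}.
Read '2': i→{i, j}, j→{k}, k→∅; now {i, j, k}.
Read '1': i→{l, n}, j→{m}, k→{m}; now {l, m, n}.
None of the earlier sets intersect F, but {l, m, n} does.

6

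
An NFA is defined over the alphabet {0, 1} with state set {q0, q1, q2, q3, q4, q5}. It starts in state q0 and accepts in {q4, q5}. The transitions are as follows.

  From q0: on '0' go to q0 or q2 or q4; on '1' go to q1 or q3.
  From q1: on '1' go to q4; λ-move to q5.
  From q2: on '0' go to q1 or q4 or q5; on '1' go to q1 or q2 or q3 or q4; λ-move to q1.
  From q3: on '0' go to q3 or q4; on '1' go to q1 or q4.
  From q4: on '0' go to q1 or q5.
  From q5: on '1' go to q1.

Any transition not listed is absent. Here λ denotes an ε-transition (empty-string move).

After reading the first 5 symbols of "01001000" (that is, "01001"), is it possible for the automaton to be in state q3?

No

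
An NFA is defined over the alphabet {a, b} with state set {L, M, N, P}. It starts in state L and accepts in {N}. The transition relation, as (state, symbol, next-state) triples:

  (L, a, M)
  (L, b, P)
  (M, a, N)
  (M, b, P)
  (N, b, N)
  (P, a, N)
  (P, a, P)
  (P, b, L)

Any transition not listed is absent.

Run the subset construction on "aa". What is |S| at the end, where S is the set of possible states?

1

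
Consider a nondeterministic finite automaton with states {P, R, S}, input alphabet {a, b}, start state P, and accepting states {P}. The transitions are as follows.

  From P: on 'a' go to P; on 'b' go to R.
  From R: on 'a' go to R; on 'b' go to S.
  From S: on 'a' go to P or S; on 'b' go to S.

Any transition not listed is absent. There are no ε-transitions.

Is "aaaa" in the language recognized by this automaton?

Yes

Start in {P}.
Read 'a': P→{P}; now {P}.
Read 'a': P→{P}; now {P}.
Read 'a': P→{P}; now {P}.
Read 'a': P→{P}; now {P}.
The final set {P} contains the accepting state P.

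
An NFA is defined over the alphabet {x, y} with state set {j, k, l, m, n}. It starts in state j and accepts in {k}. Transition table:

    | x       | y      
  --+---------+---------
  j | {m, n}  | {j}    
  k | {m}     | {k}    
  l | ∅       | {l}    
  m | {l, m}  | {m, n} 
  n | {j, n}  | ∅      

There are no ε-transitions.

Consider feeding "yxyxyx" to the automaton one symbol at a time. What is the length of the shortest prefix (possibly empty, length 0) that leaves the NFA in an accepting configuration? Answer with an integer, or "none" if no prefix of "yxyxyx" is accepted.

none

Start in {j}.
Read 'y': {j} → {j}.
Read 'x': {j} → {m, n}.
Read 'y': {m, n} → {m, n}.
Read 'x': {m, n} → {j, l, m, n}.
Read 'y': {j, l, m, n} → {j, l, m, n}.
Read 'x': {j, l, m, n} → {j, l, m, n}.
No reachable set along the way intersects F.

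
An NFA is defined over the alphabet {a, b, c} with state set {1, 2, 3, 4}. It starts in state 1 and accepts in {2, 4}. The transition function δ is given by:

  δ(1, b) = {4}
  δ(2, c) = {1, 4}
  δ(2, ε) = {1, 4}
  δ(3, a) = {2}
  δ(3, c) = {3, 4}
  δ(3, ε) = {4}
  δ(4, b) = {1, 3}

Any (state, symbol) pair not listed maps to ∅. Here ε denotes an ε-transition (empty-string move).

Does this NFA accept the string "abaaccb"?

Start in {1}.
Read 'a': 1→∅; now ∅.
The set is empty and remains empty for the remaining 6 symbols.
The final set ∅ contains no accepting state.

No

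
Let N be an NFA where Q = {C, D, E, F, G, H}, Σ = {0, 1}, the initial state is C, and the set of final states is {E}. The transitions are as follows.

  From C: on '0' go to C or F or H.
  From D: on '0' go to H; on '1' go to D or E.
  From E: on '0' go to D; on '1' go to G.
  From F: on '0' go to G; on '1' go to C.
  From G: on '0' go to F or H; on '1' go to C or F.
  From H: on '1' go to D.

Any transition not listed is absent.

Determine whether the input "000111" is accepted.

Yes

Start in {C}.
Read '0': C→{C, F, H}; now {C, F, H}.
Read '0': C→{C, F, H}, F→{G}, H→∅; now {C, F, G, H}.
Read '0': C→{C, F, H}, F→{G}, G→{F, H}, H→∅; now {C, F, G, H}.
Read '1': C→∅, F→{C}, G→{C, F}, H→{D}; now {C, D, F}.
Read '1': C→∅, D→{D, E}, F→{C}; now {C, D, E}.
Read '1': C→∅, D→{D, E}, E→{G}; now {D, E, G}.
The final set {D, E, G} contains the accepting state E.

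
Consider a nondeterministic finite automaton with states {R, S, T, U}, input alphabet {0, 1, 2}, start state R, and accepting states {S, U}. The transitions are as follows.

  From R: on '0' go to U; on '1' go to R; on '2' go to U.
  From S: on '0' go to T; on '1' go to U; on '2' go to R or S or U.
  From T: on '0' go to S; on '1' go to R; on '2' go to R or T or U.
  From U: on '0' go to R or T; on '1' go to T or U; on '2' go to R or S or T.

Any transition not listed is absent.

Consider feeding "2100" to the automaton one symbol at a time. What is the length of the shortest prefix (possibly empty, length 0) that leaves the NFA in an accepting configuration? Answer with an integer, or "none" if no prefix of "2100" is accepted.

Start in {R}.
Read '2': {R} → {U}.
None of the earlier sets intersect F, but {U} does.

1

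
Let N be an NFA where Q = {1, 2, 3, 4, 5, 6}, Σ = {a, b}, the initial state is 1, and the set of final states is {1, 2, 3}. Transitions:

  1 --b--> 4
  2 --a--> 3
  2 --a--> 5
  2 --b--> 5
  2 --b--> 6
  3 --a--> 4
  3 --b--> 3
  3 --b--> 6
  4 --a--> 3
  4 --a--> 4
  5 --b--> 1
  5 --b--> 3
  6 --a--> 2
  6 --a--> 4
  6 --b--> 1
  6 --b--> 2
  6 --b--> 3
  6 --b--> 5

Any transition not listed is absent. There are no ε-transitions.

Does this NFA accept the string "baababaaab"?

Yes

Start in {1}.
Read 'b': {1} → {4}.
Read 'a': {4} → {3, 4}.
Read 'a': {3, 4} → {3, 4}.
Read 'b': {3, 4} → {3, 6}.
Read 'a': {3, 6} → {2, 4}.
Read 'b': {2, 4} → {5, 6}.
Read 'a': {5, 6} → {2, 4}.
Read 'a': {2, 4} → {3, 4, 5}.
Read 'a': {3, 4, 5} → {3, 4}.
Read 'b': {3, 4} → {3, 6}.
The final set {3, 6} contains the accepting state 3.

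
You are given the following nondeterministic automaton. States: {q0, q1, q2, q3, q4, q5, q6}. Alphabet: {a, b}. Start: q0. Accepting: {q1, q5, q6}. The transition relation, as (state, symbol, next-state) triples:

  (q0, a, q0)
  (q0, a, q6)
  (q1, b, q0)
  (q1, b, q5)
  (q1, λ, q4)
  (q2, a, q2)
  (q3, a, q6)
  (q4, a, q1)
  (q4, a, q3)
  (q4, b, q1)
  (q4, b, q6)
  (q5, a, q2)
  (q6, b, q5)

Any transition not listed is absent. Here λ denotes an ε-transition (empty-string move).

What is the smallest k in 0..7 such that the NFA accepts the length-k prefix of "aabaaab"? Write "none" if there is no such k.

Start in {q0}.
Read 'a': {q0} → {q0, q6}.
None of the earlier sets intersect F, but {q0, q6} does.

1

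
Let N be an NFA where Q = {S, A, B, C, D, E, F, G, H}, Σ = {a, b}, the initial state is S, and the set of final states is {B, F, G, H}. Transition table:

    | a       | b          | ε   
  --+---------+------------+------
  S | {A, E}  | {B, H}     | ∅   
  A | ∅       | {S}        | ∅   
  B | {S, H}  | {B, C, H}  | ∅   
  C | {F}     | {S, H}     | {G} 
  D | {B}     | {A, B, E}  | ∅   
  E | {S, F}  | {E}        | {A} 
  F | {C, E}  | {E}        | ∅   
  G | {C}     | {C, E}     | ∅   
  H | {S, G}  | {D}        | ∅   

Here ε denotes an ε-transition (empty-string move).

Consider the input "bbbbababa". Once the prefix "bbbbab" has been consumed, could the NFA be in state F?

Start in {S}.
Read 'b': S→{B, H}; now {B, H}.
Read 'b': B→{B, C, H}, H→{D}; union {B, C, D, H}; ε-closure = {B, C, D, G, H}.
Read 'b': B→{B, C, H}, C→{S, H}, D→{A, B, E}, G→{C, E}, H→{D}; union {S, A, B, C, D, E, H}; ε-closure = {S, A, B, C, D, E, G, H}.
Read 'b': S→{B, H}, A→{S}, B→{B, C, H}, C→{S, H}, D→{A, B, E}, E→{E}, G→{C, E}, H→{D}; union {S, A, B, C, D, E, H}; ε-closure = {S, A, B, C, D, E, G, H}.
Read 'a': S→{A, E}, A→∅, B→{S, H}, C→{F}, D→{B}, E→{S, F}, G→{C}, H→{S, G}; now {S, A, B, C, E, F, G, H}.
Read 'b': S→{B, H}, A→{S}, B→{B, C, H}, C→{S, H}, E→{E}, F→{E}, G→{C, E}, H→{D}; union {S, B, C, D, E, H}; ε-closure = {S, A, B, C, D, E, G, H}.
State F is not in {S, A, B, C, D, E, G, H}.

No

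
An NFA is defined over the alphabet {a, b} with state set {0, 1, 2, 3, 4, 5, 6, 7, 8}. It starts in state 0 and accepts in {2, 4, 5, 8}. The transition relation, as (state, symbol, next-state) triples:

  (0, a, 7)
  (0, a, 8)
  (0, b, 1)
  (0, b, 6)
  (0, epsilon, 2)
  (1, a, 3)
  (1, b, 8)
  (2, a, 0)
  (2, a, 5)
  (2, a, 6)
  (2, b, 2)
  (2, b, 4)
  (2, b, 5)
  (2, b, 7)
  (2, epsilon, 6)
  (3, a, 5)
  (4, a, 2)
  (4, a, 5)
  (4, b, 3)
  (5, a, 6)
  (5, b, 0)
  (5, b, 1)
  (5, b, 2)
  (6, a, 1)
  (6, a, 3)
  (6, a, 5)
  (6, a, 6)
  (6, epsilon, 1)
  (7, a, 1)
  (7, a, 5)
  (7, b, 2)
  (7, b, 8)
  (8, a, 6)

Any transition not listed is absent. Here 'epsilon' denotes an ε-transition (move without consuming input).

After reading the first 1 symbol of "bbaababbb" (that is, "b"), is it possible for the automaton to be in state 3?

Start: ε-closure({0}) = {0, 1, 2, 6}.
Read 'b': 0→{1, 6}, 1→{8}, 2→{2, 4, 5, 7}, 6→∅; now {1, 2, 4, 5, 6, 7, 8}.
State 3 is not in {1, 2, 4, 5, 6, 7, 8}.

No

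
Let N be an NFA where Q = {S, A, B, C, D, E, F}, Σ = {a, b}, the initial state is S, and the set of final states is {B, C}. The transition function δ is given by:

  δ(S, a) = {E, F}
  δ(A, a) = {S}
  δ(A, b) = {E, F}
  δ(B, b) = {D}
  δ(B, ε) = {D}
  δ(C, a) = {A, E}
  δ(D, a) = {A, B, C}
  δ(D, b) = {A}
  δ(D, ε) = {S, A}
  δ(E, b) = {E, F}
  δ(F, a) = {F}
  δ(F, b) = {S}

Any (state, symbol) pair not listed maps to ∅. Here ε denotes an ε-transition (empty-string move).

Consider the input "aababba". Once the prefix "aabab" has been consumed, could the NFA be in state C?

No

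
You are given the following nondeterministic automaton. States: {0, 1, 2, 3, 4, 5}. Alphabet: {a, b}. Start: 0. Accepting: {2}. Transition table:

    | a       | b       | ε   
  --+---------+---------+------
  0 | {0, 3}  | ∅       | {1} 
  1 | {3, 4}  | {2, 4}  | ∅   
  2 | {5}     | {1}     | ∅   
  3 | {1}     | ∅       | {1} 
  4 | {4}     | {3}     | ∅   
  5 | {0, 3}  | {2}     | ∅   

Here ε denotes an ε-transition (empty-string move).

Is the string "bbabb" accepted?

Yes

Start: ε-closure({0}) = {0, 1}.
Read 'b': {0, 1} → {2, 4}.
Read 'b': {2, 4} → {1, 3}.
Read 'a': {1, 3} → {1, 3, 4}.
Read 'b': {1, 3, 4} → {1, 2, 3, 4}.
Read 'b': {1, 2, 3, 4} → {1, 2, 3, 4}.
The final set {1, 2, 3, 4} contains the accepting state 2.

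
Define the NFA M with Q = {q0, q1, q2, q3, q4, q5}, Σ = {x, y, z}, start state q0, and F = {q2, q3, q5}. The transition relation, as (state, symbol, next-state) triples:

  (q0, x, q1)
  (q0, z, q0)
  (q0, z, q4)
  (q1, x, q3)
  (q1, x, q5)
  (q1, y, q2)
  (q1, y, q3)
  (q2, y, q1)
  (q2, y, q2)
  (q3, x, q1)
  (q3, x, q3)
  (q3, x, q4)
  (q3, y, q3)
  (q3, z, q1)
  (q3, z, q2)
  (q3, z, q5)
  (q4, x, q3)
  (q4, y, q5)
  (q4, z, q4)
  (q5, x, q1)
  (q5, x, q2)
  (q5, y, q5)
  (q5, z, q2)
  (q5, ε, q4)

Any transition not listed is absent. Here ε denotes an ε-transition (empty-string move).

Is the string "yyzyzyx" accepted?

Start in {q0}.
Read 'y': q0→∅; now ∅.
The set is empty and remains empty for the remaining 6 symbols.
The final set ∅ contains no accepting state.

No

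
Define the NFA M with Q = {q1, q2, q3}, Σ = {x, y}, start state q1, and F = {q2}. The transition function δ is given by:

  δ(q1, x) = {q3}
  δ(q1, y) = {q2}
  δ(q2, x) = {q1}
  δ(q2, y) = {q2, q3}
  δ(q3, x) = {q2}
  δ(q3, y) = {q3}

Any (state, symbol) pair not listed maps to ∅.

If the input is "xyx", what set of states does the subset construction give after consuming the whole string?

{q2}

Start in {q1}.
Read 'x': {q1} → {q3}.
Read 'y': {q3} → {q3}.
Read 'x': {q3} → {q2}.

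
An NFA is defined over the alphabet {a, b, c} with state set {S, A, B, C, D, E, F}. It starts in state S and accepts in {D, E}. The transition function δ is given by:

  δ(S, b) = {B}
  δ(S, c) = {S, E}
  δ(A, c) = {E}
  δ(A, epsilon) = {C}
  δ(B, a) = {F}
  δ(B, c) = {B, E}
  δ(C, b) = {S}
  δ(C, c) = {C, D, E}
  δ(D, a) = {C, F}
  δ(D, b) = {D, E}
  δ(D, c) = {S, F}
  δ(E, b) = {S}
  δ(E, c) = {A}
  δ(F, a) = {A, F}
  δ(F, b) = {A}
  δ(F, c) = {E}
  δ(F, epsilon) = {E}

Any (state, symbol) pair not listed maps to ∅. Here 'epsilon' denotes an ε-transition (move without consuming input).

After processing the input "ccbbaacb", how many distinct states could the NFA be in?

Start in {S}.
Read 'c': {S} → {S, E}.
Read 'c': {S, E} → {S, A, C, E}.
Read 'b': {S, A, C, E} → {S, B}.
Read 'b': {S, B} → {B}.
Read 'a': {B} → {E, F}.
Read 'a': {E, F} → {A, C, E, F}.
Read 'c': {A, C, E, F} → {A, C, D, E}.
Read 'b': {A, C, D, E} → {S, D, E}.
That set has 3 states.

3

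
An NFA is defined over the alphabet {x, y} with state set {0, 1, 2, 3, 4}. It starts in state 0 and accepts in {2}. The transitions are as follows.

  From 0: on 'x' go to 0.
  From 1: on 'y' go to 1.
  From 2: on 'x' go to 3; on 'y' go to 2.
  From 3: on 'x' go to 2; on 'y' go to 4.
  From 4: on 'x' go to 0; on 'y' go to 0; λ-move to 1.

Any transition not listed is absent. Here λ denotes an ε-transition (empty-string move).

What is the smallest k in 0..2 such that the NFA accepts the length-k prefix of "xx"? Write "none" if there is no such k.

Start in {0}.
Read 'x': 0→{0}; now {0}.
Read 'x': 0→{0}; now {0}.
No reachable set along the way intersects F.

none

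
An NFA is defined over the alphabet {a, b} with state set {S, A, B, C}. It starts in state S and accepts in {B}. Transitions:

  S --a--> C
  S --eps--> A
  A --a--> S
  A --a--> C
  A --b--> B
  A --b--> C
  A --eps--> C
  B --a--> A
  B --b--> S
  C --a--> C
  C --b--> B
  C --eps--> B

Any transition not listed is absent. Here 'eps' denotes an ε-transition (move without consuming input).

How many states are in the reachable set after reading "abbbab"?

4

Start: ε-closure({S}) = {S, A, B, C}.
Read 'a': S→{C}, A→{S, C}, B→{A}, C→{C}; union {S, A, C}; ε-closure = {S, A, B, C}.
Read 'b': S→∅, A→{B, C}, B→{S}, C→{B}; union {S, B, C}; ε-closure = {S, A, B, C}.
Read 'b': S→∅, A→{B, C}, B→{S}, C→{B}; union {S, B, C}; ε-closure = {S, A, B, C}.
Read 'b': S→∅, A→{B, C}, B→{S}, C→{B}; union {S, B, C}; ε-closure = {S, A, B, C}.
Read 'a': S→{C}, A→{S, C}, B→{A}, C→{C}; union {S, A, C}; ε-closure = {S, A, B, C}.
Read 'b': S→∅, A→{B, C}, B→{S}, C→{B}; union {S, B, C}; ε-closure = {S, A, B, C}.
That set has 4 states.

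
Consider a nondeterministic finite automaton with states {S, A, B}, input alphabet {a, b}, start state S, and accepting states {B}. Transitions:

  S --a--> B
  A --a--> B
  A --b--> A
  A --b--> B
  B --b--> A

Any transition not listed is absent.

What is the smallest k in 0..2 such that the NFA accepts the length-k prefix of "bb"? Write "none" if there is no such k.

none

Start in {S}.
Read 'b': S→∅; now ∅.
The set is empty and remains empty for the remaining 1 symbol.
No reachable set along the way intersects F.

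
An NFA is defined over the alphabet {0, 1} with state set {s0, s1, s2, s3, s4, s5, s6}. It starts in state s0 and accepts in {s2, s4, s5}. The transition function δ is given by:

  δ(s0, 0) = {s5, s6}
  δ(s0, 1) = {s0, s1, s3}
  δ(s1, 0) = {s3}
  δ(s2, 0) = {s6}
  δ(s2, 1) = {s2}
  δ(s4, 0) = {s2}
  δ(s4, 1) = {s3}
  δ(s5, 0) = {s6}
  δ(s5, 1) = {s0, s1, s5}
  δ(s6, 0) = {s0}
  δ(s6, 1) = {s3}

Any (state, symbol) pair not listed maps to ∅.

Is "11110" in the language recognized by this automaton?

Yes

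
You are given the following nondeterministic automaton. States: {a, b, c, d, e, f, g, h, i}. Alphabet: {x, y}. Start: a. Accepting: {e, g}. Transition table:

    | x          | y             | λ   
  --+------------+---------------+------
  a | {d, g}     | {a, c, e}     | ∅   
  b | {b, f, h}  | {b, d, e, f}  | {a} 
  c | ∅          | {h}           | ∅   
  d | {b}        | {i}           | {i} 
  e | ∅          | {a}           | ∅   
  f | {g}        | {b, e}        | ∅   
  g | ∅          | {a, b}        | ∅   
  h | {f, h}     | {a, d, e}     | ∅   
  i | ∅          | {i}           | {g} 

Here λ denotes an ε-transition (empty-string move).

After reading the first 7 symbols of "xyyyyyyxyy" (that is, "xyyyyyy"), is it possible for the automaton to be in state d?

Yes

Start in {a}.
Read 'x': a→{d, g}; union {d, g}; ε-closure = {d, g, i}.
Read 'y': d→{i}, g→{a, b}, i→{i}; union {a, b, i}; ε-closure = {a, b, g, i}.
Read 'y': a→{a, c, e}, b→{b, d, e, f}, g→{a, b}, i→{i}; union {a, b, c, d, e, f, i}; ε-closure = {a, b, c, d, e, f, g, i}.
Read 'y': a→{a, c, e}, b→{b, d, e, f}, c→{h}, d→{i}, e→{a}, f→{b, e}, g→{a, b}, i→{i}; union {a, b, c, d, e, f, h, i}; ε-closure = {a, b, c, d, e, f, g, h, i}.
Read 'y': a→{a, c, e}, b→{b, d, e, f}, c→{h}, d→{i}, e→{a}, f→{b, e}, g→{a, b}, h→{a, d, e}, i→{i}; union {a, b, c, d, e, f, h, i}; ε-closure = {a, b, c, d, e, f, g, h, i}.
Read 'y': a→{a, c, e}, b→{b, d, e, f}, c→{h}, d→{i}, e→{a}, f→{b, e}, g→{a, b}, h→{a, d, e}, i→{i}; union {a, b, c, d, e, f, h, i}; ε-closure = {a, b, c, d, e, f, g, h, i}.
Read 'y': a→{a, c, e}, b→{b, d, e, f}, c→{h}, d→{i}, e→{a}, f→{b, e}, g→{a, b}, h→{a, d, e}, i→{i}; union {a, b, c, d, e, f, h, i}; ε-closure = {a, b, c, d, e, f, g, h, i}.
State d is in {a, b, c, d, e, f, g, h, i}.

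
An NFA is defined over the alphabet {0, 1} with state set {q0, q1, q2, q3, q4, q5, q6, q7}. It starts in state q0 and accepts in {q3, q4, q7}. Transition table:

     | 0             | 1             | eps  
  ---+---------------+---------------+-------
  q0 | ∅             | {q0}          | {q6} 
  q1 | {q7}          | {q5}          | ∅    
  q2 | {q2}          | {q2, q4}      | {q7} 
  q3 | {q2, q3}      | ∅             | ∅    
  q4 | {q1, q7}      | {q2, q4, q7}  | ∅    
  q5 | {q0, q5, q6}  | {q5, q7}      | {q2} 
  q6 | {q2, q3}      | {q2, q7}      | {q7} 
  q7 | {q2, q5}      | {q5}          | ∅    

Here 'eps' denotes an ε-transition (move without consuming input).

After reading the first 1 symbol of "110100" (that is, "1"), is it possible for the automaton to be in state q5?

Start: ε-closure({q0}) = {q0, q6, q7}.
Read '1': q0→{q0}, q6→{q2, q7}, q7→{q5}; union {q0, q2, q5, q7}; ε-closure = {q0, q2, q5, q6, q7}.
State q5 is in {q0, q2, q5, q6, q7}.

Yes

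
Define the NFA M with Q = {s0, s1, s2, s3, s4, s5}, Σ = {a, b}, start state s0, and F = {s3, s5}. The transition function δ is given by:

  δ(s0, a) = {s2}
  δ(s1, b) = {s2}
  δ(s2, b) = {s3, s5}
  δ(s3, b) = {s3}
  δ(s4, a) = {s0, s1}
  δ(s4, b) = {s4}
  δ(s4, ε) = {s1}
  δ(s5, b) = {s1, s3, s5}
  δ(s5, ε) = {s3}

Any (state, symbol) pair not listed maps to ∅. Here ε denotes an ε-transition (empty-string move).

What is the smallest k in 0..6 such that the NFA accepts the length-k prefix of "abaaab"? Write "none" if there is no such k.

2

Start in {s0}.
Read 'a': {s0} → {s2}.
Read 'b': {s2} → {s3, s5}.
None of the earlier sets intersect F, but {s3, s5} does.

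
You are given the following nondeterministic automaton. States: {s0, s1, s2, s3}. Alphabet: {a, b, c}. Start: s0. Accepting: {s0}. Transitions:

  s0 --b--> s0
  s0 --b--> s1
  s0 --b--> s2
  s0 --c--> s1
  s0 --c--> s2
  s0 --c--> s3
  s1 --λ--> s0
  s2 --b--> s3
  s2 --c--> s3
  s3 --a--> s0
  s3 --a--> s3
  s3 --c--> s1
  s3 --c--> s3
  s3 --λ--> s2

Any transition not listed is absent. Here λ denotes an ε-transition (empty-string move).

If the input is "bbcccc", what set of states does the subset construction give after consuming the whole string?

Start in {s0}.
Read 'b': s0→{s0, s1, s2}; now {s0, s1, s2}.
Read 'b': s0→{s0, s1, s2}, s1→∅, s2→{s3}; now {s0, s1, s2, s3}.
Read 'c': s0→{s1, s2, s3}, s1→∅, s2→{s3}, s3→{s1, s3}; union {s1, s2, s3}; ε-closure = {s0, s1, s2, s3}.
Read 'c': s0→{s1, s2, s3}, s1→∅, s2→{s3}, s3→{s1, s3}; union {s1, s2, s3}; ε-closure = {s0, s1, s2, s3}.
Read 'c': s0→{s1, s2, s3}, s1→∅, s2→{s3}, s3→{s1, s3}; union {s1, s2, s3}; ε-closure = {s0, s1, s2, s3}.
Read 'c': s0→{s1, s2, s3}, s1→∅, s2→{s3}, s3→{s1, s3}; union {s1, s2, s3}; ε-closure = {s0, s1, s2, s3}.

{s0, s1, s2, s3}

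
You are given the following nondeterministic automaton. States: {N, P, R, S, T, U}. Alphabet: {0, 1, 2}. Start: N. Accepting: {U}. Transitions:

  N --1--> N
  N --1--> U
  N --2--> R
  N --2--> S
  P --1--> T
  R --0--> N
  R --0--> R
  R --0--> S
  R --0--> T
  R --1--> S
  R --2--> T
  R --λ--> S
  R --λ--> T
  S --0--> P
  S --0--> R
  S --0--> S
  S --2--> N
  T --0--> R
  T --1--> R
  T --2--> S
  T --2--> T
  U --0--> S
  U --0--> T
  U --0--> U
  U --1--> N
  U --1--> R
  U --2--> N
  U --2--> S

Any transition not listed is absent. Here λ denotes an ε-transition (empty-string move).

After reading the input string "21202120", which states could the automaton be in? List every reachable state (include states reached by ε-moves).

Start in {N}.
Read '2': {N} → {R, S, T}.
Read '1': {R, S, T} → {R, S, T}.
Read '2': {R, S, T} → {N, S, T}.
Read '0': {N, S, T} → {P, R, S, T}.
Read '2': {P, R, S, T} → {N, S, T}.
Read '1': {N, S, T} → {N, R, S, T, U}.
Read '2': {N, R, S, T, U} → {N, R, S, T}.
Read '0': {N, R, S, T} → {N, P, R, S, T}.

{N, P, R, S, T}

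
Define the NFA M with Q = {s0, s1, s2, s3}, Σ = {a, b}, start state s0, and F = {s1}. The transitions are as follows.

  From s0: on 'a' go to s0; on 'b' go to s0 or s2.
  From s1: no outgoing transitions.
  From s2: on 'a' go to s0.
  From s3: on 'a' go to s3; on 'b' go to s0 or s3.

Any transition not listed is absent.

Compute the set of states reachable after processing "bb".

{s0, s2}

Start in {s0}.
Read 'b': {s0} → {s0, s2}.
Read 'b': {s0, s2} → {s0, s2}.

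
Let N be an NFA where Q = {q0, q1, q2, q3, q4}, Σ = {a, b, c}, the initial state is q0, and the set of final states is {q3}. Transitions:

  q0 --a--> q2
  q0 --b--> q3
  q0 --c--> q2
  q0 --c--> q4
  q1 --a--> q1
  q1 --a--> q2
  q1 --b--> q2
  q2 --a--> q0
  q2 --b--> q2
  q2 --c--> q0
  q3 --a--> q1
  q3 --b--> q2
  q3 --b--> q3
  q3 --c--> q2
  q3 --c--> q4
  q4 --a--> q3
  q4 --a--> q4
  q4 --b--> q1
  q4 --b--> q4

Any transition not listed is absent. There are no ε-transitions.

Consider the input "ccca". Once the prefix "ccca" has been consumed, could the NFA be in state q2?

Start in {q0}.
Read 'c': {q0} → {q2, q4}.
Read 'c': {q2, q4} → {q0}.
Read 'c': {q0} → {q2, q4}.
Read 'a': {q2, q4} → {q0, q3, q4}.
State q2 is not in {q0, q3, q4}.

No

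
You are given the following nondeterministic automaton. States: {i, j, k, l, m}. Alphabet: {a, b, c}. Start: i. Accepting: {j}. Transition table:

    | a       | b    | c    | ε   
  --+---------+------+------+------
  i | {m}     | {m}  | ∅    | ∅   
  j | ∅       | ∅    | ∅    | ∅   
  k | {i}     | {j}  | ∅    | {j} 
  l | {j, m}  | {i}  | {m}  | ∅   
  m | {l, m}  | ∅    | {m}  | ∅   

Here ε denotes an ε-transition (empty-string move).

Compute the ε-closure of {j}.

{j}

Begin with {j}.
No ε-moves leave this set, so the closure equals the set itself.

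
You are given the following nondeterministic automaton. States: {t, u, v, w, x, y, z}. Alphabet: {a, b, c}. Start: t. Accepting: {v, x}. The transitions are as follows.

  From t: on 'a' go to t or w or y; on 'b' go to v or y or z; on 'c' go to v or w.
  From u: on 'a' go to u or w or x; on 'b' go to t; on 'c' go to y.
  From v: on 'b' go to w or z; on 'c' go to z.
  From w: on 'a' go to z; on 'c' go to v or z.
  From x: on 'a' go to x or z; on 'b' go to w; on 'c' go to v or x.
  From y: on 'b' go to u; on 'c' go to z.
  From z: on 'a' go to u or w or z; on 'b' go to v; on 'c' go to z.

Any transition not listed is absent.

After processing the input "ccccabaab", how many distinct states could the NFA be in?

4

Start in {t}.
Read 'c': t→{v, w}; now {v, w}.
Read 'c': v→{z}, w→{v, z}; now {v, z}.
Read 'c': v→{z}, z→{z}; now {z}.
Read 'c': z→{z}; now {z}.
Read 'a': z→{u, w, z}; now {u, w, z}.
Read 'b': u→{t}, w→∅, z→{v}; now {t, v}.
Read 'a': t→{t, w, y}, v→∅; now {t, w, y}.
Read 'a': t→{t, w, y}, w→{z}, y→∅; now {t, w, y, z}.
Read 'b': t→{v, y, z}, w→∅, y→{u}, z→{v}; now {u, v, y, z}.
That set has 4 states.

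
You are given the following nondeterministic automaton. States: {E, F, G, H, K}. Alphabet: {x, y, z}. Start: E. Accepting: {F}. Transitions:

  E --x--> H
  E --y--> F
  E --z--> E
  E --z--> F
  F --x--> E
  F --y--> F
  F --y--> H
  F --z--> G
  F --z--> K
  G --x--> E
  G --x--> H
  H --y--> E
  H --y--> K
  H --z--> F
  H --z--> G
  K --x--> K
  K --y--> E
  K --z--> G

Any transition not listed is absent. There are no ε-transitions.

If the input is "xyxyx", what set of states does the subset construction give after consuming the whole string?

{H, K}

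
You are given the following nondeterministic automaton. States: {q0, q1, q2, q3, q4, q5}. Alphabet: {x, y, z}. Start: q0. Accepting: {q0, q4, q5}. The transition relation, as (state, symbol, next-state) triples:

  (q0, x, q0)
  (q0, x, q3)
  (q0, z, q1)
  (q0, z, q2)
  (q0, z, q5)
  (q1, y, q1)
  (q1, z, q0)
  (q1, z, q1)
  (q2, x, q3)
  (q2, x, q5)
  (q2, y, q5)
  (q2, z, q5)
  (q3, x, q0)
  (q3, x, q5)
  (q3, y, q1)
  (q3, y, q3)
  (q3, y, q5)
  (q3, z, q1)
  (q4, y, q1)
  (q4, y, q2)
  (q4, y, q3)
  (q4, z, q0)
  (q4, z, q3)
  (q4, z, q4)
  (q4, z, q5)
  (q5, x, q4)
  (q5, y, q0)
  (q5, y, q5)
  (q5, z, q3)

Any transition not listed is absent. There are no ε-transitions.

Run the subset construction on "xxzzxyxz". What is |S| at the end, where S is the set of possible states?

Start in {q0}.
Read 'x': q0→{q0, q3}; now {q0, q3}.
Read 'x': q0→{q0, q3}, q3→{q0, q5}; now {q0, q3, q5}.
Read 'z': q0→{q1, q2, q5}, q3→{q1}, q5→{q3}; now {q1, q2, q3, q5}.
Read 'z': q1→{q0, q1}, q2→{q5}, q3→{q1}, q5→{q3}; now {q0, q1, q3, q5}.
Read 'x': q0→{q0, q3}, q1→∅, q3→{q0, q5}, q5→{q4}; now {q0, q3, q4, q5}.
Read 'y': q0→∅, q3→{q1, q3, q5}, q4→{q1, q2, q3}, q5→{q0, q5}; now {q0, q1, q2, q3, q5}.
Read 'x': q0→{q0, q3}, q1→∅, q2→{q3, q5}, q3→{q0, q5}, q5→{q4}; now {q0, q3, q4, q5}.
Read 'z': q0→{q1, q2, q5}, q3→{q1}, q4→{q0, q3, q4, q5}, q5→{q3}; now {q0, q1, q2, q3, q4, q5}.
That set has 6 states.

6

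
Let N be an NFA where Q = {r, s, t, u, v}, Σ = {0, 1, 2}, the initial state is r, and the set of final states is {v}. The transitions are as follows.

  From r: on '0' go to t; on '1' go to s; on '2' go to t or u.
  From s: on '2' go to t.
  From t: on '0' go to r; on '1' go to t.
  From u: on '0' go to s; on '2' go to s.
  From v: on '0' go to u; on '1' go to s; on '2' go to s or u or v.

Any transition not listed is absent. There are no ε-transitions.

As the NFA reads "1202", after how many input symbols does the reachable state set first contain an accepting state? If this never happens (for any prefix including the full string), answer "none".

Start in {r}.
Read '1': {r} → {s}.
Read '2': {s} → {t}.
Read '0': {t} → {r}.
Read '2': {r} → {t, u}.
No reachable set along the way intersects F.

none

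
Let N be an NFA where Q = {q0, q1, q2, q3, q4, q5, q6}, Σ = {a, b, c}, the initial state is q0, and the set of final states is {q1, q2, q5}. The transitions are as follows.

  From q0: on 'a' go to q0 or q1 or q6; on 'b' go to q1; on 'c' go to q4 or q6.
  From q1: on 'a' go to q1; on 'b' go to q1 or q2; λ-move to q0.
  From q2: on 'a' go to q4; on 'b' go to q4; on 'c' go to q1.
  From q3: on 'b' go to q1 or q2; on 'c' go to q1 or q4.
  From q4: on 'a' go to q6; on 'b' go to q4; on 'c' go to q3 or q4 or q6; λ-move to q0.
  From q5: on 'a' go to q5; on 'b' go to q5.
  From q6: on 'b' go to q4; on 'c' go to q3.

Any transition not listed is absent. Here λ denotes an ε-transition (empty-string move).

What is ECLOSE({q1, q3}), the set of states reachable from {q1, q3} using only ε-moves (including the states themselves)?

Begin with {q1, q3}.
ε-move q1 → q0; add q0.

{q0, q1, q3}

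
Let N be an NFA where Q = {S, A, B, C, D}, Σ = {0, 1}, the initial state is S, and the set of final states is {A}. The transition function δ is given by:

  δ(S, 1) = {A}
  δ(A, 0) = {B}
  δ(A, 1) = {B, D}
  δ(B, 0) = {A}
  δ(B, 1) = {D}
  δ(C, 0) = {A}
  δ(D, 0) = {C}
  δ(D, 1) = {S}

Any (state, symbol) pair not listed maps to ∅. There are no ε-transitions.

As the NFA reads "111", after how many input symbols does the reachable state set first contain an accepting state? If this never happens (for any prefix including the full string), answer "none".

Start in {S}.
Read '1': S→{A}; now {A}.
None of the earlier sets intersect F, but {A} does.

1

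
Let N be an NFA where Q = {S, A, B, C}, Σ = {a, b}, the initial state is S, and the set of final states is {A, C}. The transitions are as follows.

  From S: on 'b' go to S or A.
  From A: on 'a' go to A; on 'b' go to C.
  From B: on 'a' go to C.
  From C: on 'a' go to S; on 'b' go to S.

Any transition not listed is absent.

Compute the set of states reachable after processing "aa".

∅

Start in {S}.
Read 'a': S→∅; now ∅.
The set is empty and remains empty for the remaining 1 symbol.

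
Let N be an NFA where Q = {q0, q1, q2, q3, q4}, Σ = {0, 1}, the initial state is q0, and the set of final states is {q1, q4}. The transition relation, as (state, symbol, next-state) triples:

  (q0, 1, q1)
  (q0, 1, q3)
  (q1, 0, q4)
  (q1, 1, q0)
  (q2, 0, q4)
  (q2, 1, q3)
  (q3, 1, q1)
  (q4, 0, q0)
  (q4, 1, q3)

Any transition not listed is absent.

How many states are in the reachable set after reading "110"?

1

Start in {q0}.
Read '1': q0→{q1, q3}; now {q1, q3}.
Read '1': q1→{q0}, q3→{q1}; now {q0, q1}.
Read '0': q0→∅, q1→{q4}; now {q4}.
That set has 1 state.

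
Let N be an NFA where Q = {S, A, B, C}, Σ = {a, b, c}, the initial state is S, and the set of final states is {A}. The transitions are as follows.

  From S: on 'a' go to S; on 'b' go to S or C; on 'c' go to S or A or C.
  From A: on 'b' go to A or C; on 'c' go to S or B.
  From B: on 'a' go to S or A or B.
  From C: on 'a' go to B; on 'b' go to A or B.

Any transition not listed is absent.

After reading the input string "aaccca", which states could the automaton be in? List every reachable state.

{S, A, B}

Start in {S}.
Read 'a': S→{S}; now {S}.
Read 'a': S→{S}; now {S}.
Read 'c': S→{S, A, C}; now {S, A, C}.
Read 'c': S→{S, A, C}, A→{S, B}, C→∅; now {S, A, B, C}.
Read 'c': S→{S, A, C}, A→{S, B}, B→∅, C→∅; now {S, A, B, C}.
Read 'a': S→{S}, A→∅, B→{S, A, B}, C→{B}; now {S, A, B}.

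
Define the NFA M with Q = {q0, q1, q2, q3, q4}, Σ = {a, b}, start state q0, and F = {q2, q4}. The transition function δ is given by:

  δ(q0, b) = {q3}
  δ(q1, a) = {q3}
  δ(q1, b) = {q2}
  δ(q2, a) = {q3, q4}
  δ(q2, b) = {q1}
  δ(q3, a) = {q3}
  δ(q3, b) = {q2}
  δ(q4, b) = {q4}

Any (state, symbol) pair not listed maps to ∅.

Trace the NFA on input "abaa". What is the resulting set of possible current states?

∅

Start in {q0}.
Read 'a': q0→∅; now ∅.
The set is empty and remains empty for the remaining 3 symbols.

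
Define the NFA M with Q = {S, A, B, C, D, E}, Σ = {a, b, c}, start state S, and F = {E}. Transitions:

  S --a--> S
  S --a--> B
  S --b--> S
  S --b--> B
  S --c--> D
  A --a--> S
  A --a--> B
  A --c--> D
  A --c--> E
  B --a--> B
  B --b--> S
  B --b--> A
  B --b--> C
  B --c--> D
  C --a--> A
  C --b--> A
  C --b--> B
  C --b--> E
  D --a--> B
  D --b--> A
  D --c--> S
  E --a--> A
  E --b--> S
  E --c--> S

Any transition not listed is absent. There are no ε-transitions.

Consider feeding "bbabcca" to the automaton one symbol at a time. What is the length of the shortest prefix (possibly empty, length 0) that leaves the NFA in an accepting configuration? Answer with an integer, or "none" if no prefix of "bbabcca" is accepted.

Start in {S}.
Read 'b': {S} → {S, B}.
Read 'b': {S, B} → {S, A, B, C}.
Read 'a': {S, A, B, C} → {S, A, B}.
Read 'b': {S, A, B} → {S, A, B, C}.
Read 'c': {S, A, B, C} → {D, E}.
None of the earlier sets intersect F, but {D, E} does.

5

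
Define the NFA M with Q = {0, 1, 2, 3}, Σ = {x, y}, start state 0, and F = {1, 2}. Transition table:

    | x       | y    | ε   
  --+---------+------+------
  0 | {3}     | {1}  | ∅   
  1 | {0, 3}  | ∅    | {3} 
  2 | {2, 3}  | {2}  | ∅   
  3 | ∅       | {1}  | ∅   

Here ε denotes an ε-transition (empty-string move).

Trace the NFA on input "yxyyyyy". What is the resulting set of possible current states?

Start in {0}.
Read 'y': {0} → {1, 3}.
Read 'x': {1, 3} → {0, 3}.
Read 'y': {0, 3} → {1, 3}.
Read 'y': {1, 3} → {1, 3}.
Read 'y': {1, 3} → {1, 3}.
Read 'y': {1, 3} → {1, 3}.
Read 'y': {1, 3} → {1, 3}.

{1, 3}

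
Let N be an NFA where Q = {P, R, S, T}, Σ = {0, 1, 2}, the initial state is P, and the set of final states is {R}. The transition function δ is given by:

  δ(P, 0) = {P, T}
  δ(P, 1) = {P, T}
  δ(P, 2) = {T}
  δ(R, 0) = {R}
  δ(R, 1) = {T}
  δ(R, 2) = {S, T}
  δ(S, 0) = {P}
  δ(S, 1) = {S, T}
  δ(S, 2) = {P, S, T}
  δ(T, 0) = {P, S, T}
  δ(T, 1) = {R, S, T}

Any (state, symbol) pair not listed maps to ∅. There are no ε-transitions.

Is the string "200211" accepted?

Start in {P}.
Read '2': P→{T}; now {T}.
Read '0': T→{P, S, T}; now {P, S, T}.
Read '0': P→{P, T}, S→{P}, T→{P, S, T}; now {P, S, T}.
Read '2': P→{T}, S→{P, S, T}, T→∅; now {P, S, T}.
Read '1': P→{P, T}, S→{S, T}, T→{R, S, T}; now {P, R, S, T}.
Read '1': P→{P, T}, R→{T}, S→{S, T}, T→{R, S, T}; now {P, R, S, T}.
The final set {P, R, S, T} contains the accepting state R.

Yes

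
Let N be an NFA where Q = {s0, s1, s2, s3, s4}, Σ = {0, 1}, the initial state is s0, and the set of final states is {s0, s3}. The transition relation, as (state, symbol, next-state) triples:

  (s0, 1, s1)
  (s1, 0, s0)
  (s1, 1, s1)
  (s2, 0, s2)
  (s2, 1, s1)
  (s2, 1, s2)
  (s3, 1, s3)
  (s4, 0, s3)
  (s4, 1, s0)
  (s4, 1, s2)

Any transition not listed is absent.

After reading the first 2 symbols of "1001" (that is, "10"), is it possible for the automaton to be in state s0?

Start in {s0}.
Read '1': {s0} → {s1}.
Read '0': {s1} → {s0}.
State s0 is in {s0}.

Yes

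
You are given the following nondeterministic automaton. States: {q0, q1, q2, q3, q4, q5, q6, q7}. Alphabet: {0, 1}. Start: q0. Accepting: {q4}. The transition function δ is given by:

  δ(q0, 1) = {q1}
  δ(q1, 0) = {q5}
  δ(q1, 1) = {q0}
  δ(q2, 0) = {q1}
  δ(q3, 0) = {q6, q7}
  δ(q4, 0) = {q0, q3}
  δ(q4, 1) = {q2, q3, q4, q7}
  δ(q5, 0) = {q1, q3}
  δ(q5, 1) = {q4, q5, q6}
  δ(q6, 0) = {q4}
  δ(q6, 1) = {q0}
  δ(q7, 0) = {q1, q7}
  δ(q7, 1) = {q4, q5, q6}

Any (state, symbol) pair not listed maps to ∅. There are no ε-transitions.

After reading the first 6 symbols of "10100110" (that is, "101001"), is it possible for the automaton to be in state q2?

Start in {q0}.
Read '1': {q0} → {q1}.
Read '0': {q1} → {q5}.
Read '1': {q5} → {q4, q5, q6}.
Read '0': {q4, q5, q6} → {q0, q1, q3, q4}.
Read '0': {q0, q1, q3, q4} → {q0, q3, q5, q6, q7}.
Read '1': {q0, q3, q5, q6, q7} → {q0, q1, q4, q5, q6}.
State q2 is not in {q0, q1, q4, q5, q6}.

No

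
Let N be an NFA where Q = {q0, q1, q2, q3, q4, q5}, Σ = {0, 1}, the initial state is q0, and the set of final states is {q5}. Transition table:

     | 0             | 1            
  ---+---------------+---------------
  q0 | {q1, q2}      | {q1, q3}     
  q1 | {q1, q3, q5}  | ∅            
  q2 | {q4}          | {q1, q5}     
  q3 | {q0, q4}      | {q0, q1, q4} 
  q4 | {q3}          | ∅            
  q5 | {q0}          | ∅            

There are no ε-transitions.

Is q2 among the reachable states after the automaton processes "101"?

No

Start in {q0}.
Read '1': q0→{q1, q3}; now {q1, q3}.
Read '0': q1→{q1, q3, q5}, q3→{q0, q4}; now {q0, q1, q3, q4, q5}.
Read '1': q0→{q1, q3}, q1→∅, q3→{q0, q1, q4}, q4→∅, q5→∅; now {q0, q1, q3, q4}.
State q2 is not in {q0, q1, q3, q4}.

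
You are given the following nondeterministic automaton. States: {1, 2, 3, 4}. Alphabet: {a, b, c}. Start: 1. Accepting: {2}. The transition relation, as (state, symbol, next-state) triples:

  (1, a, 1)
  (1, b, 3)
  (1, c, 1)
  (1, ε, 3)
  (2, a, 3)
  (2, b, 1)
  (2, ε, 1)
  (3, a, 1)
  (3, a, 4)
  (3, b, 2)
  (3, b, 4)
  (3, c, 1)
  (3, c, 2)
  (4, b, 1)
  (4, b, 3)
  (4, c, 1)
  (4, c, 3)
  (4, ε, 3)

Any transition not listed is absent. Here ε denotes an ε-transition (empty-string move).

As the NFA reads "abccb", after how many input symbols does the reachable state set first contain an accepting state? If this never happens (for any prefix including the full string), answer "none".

Start: ε-closure({1}) = {1, 3}.
Read 'a': {1, 3} → {1, 3, 4}.
Read 'b': {1, 3, 4} → {1, 2, 3, 4}.
None of the earlier sets intersect F, but {1, 2, 3, 4} does.

2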